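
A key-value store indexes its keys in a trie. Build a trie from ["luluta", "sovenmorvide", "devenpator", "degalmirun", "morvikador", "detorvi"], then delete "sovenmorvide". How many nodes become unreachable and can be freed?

Walk "sovenmorvide" from the leaf back toward the root, removing each node that no remaining word uses.
No other word shares any prefix with "sovenmorvide", so all 12 of its nodes go.
Nodes removed: 12

12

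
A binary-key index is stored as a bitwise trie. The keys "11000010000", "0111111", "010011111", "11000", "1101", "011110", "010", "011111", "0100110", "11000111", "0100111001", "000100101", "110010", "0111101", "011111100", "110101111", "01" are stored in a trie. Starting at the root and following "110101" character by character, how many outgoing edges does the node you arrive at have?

1

Follow the path "110101" to its node, then look at its outgoing edges.
Distinct next characters after "110101": 1.
That node has 1 child edge.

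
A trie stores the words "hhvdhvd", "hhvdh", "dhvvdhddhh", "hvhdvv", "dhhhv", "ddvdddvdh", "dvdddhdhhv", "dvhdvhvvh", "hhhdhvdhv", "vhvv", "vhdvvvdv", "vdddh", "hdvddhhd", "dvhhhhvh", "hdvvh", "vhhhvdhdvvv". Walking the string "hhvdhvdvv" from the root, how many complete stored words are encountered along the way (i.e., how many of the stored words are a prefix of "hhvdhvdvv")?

2

Walk "hhvdhvdvv" from the root; an end-of-word marker is hit whenever a stored word is a prefix of "hhvdhvdvv".
Prefixes of the query that are stored words: "hhvdh", "hhvdhvd"
Count: 2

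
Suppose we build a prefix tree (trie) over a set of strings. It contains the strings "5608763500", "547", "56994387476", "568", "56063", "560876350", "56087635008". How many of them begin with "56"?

Traverse to the node for "56", then collect every word in that subtree.
Words under "56": 56063, 560876350, 5608763500, 56087635008, 568, 56994387476
Count: 6

6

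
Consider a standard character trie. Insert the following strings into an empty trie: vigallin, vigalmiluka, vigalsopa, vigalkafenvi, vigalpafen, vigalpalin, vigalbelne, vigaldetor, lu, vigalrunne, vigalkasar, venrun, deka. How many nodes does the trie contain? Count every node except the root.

Count nodes per top-level branch (shared prefixes stored once):
  'd'-branch (deka): 4 nodes
  'l'-branch (lu): 2 nodes
  'v'-branch (venrun, vigalbelne, vigaldetor, vigalkafenvi, vigalkasar, vigallin, vigalmiluka, vigalpafen, vigalpalin, vigalrunne, vigalsopa): 56 nodes
Sum: 62

62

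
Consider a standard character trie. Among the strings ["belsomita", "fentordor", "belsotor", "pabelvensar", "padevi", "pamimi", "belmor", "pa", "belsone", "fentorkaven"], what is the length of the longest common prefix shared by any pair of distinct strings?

The deepest shared node is where two words last agree before diverging.
e.g. "fentordor" and "fentorkaven" share the prefix "fentor" of length 6; no pair shares a longer one.
Longest shared-prefix length: 6

6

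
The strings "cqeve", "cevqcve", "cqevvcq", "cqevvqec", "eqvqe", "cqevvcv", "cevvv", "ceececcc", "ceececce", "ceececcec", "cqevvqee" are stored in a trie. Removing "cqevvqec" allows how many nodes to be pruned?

After clearing the end-marker at "cqevvqec", prune upward until reaching a node still needed by another word.
The suffix "c" (1 node) is used only by "cqevvqec"; the node for "cqevvqe" still has the child "e", so pruning stops there.
Nodes removed: 1

1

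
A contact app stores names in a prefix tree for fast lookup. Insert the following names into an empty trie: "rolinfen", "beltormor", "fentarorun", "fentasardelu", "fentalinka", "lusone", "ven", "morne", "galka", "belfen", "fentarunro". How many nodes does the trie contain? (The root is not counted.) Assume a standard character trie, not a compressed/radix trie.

65

Count nodes per top-level branch (shared prefixes stored once):
  'b'-branch (belfen, beltormor): 12 nodes
  'f'-branch (fentalinka, fentarorun, fentarunro, fentasardelu): 26 nodes
  'g'-branch (galka): 5 nodes
  'l'-branch (lusone): 6 nodes
  'm'-branch (morne): 5 nodes
  'r'-branch (rolinfen): 8 nodes
  'v'-branch (ven): 3 nodes
Sum: 65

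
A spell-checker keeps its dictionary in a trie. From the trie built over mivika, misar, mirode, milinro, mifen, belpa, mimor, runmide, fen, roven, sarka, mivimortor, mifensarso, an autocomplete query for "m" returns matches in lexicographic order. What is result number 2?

Filter for "m…" and sort: "mifen", "mifensarso", "milinro", "mimor", "mirode", "misar", "mivika", "mivimortor"
Position 2: mifensarso

mifensarso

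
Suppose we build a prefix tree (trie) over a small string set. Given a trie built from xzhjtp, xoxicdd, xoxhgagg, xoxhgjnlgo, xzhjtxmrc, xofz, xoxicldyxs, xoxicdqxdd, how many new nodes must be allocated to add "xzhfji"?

"xzh" is already a path in the trie; the remaining "fji" must be added.
Each of the 3 remaining characters creates one node.

3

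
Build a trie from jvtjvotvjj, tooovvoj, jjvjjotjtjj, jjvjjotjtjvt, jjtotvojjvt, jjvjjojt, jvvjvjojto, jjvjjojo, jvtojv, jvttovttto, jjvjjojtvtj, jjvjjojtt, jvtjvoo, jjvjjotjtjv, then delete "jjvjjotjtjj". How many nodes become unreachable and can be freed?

1

Walk "jjvjjotjtjj" from the leaf back toward the root, removing each node that no remaining word uses.
The suffix "j" (1 node) is used only by "jjvjjotjtjj"; the node for "jjvjjotjtj" still has the child "v", so pruning stops there.
Nodes removed: 1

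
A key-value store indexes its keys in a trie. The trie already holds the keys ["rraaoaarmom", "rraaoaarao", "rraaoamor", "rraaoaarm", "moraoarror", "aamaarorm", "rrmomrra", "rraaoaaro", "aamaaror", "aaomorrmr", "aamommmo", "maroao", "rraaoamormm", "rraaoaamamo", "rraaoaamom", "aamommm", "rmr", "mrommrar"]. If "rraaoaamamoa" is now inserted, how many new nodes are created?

1

The longest prefix of "rraaoaamamoa" already in the trie is "rraaoaamamo" (length 11).
Each of the 1 remaining characters creates one node.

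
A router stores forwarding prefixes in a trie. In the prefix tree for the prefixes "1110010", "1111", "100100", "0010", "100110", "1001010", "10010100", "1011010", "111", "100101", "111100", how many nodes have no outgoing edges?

Leaves are exactly the stored words that no other stored word extends.
Those words: "0010", "100100", "10010100", "100110", "1011010", "1110010", "111100"
Leaf count: 7

7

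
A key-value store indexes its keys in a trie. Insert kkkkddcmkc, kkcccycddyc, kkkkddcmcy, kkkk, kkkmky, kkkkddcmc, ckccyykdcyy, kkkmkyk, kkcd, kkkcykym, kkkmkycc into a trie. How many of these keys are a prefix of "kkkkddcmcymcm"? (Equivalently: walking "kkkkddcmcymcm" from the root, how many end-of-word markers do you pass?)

3

Walk "kkkkddcmcymcm" from the root; an end-of-word marker is hit whenever a stored word is a prefix of "kkkkddcmcymcm".
Prefixes of the query that are stored words: "kkkk", "kkkkddcmc", "kkkkddcmcy"
Count: 3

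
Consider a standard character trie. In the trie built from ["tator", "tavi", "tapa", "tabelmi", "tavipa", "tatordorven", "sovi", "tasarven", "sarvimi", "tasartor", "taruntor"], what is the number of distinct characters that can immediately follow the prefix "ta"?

6

Walk "ta" from the root, arriving at one node.
Distinct next characters after "ta": b, p, r, s, t, v.
That node has 6 child edges.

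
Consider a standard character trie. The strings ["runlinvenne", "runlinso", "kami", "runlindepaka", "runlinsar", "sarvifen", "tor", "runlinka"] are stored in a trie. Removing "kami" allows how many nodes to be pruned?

After clearing the end-marker at "kami", prune upward until reaching a node still needed by another word.
No other word shares any prefix with "kami", so all 4 of its nodes go.
Nodes removed: 4

4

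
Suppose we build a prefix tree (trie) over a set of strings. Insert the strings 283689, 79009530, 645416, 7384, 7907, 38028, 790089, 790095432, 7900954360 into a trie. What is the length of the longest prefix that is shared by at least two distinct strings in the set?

The deepest shared node is where two words last agree before diverging.
"790095432" and "7900954360" agree on "79009543" (8 characters) before diverging; nothing deeper is shared.
Longest shared-prefix length: 8

8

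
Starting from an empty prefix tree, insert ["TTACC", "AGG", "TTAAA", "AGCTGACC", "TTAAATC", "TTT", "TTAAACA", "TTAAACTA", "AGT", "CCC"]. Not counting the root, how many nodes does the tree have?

For each word, the new-node count is its length minus the longest prefix already in the trie:
  "TTACC" → 5 new (T, T, A, C, C)
  "AGG" → 3 new (A, G, G)
  "TTAAA" → prefix "TTA" already present; 2 new (A, A)
  "AGCTGACC" → prefix "AG" already present; 6 new (C, T, G, A, C, C)
  "TTAAATC" → prefix "TTAAA" already present; 2 new (T, C)
  "TTT" → prefix "TT" already present; 1 new (T)
  "TTAAACA" → prefix "TTAAA" already present; 2 new (C, A)
  "TTAAACTA" → prefix "TTAAAC" already present; 2 new (T, A)
  "AGT" → prefix "AG" already present; 1 new (T)
  "CCC" → 3 new (C, C, C)
Total nodes = 5 + 3 + 2 + 6 + 2 + 1 + 2 + 2 + 1 + 3 = 27

27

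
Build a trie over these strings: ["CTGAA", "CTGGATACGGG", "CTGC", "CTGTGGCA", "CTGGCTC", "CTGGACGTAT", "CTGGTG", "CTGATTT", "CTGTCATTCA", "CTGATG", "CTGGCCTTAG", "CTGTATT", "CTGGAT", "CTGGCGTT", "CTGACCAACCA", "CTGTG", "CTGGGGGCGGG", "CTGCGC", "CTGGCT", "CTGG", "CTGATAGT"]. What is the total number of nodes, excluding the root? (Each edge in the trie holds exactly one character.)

For each word, the new-node count is its length minus the longest prefix already in the trie:
  "CTGAA" → 5 new (C, T, G, A, A)
  "CTGGATACGGG" → prefix "CTG" already present; 8 new (G, A, T, A, C, G, G, G)
  "CTGC" → prefix "CTG" already present; 1 new (C)
  "CTGTGGCA" → prefix "CTG" already present; 5 new (T, G, G, C, A)
  "CTGGCTC" → prefix "CTGG" already present; 3 new (C, T, C)
  "CTGGACGTAT" → prefix "CTGGA" already present; 5 new (C, G, T, A, T)
  "CTGGTG" → prefix "CTGG" already present; 2 new (T, G)
  "CTGATTT" → prefix "CTGA" already present; 3 new (T, T, T)
  "CTGTCATTCA" → prefix "CTGT" already present; 6 new (C, A, T, T, C, A)
  "CTGATG" → prefix "CTGAT" already present; 1 new (G)
  "CTGGCCTTAG" → prefix "CTGGC" already present; 5 new (C, T, T, A, G)
  "CTGTATT" → prefix "CTGT" already present; 3 new (A, T, T)
  "CTGGAT" → prefix "CTGGAT" already present; 0 new (none)
  "CTGGCGTT" → prefix "CTGGC" already present; 3 new (G, T, T)
  "CTGACCAACCA" → prefix "CTGA" already present; 7 new (C, C, A, A, C, C, A)
  "CTGTG" → prefix "CTGTG" already present; 0 new (none)
  "CTGGGGGCGGG" → prefix "CTGG" already present; 7 new (G, G, G, C, G, G, G)
  "CTGCGC" → prefix "CTGC" already present; 2 new (G, C)
  "CTGGCT" → prefix "CTGGCT" already present; 0 new (none)
  "CTGG" → prefix "CTGG" already present; 0 new (none)
  "CTGATAGT" → prefix "CTGAT" already present; 3 new (A, G, T)
Total nodes = 5 + 8 + 1 + 5 + 3 + 5 + 2 + 3 + 6 + 1 + 5 + 3 + 0 + 3 + 7 + 0 + 7 + 2 + 0 + 0 + 3 = 69

69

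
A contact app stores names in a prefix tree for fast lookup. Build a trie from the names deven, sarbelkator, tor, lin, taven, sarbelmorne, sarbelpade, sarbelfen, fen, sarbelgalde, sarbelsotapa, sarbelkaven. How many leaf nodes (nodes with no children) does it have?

12

A leaf is a node with no children — equivalently, the end of a word that is not a proper prefix of any other stored word.
Those words: "deven", "fen", "lin", "sarbelfen", "sarbelgalde", "sarbelkator", "sarbelkaven", "sarbelmorne", "sarbelpade", "sarbelsotapa", "taven", "tor"
Leaf count: 12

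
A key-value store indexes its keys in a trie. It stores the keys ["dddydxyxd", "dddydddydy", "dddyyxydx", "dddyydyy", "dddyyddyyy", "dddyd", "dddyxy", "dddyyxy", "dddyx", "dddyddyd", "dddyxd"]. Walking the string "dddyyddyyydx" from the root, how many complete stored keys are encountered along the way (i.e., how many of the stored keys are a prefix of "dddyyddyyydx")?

1

Check each prefix of "dddyyddyyydx" against the stored set — each match is an end-marker on the path.
Prefixes of the query that are stored words: "dddyyddyyy"
Count: 1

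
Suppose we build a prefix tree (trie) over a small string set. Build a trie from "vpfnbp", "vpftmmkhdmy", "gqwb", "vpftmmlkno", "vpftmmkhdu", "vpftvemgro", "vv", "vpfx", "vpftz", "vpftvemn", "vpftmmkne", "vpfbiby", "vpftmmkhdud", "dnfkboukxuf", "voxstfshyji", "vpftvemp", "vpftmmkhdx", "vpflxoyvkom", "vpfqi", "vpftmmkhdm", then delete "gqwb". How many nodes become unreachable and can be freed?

4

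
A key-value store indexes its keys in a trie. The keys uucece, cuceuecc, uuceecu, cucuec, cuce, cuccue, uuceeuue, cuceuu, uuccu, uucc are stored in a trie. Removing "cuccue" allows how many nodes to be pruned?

3

A node on "cuccue"'s path can go only if nothing else ends at it or branches off below it.
The suffix "cue" (3 nodes) is used only by "cuccue"; the node for "cuc" still has the child "e", so pruning stops there.
Nodes removed: 3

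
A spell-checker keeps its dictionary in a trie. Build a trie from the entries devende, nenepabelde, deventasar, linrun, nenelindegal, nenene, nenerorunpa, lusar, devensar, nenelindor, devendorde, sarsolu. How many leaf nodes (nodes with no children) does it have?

12

A leaf is a node with no children — equivalently, the end of a word that is not a proper prefix of any other stored word.
Those words: "devende", "devendorde", "devensar", "deventasar", "linrun", "lusar", "nenelindegal", "nenelindor", "nenene", "nenepabelde", "nenerorunpa", "sarsolu"
Leaf count: 12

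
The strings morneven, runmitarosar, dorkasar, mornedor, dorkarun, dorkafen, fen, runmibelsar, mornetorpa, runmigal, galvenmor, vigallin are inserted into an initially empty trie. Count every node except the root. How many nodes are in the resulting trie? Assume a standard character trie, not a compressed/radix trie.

For each word, the new-node count is its length minus the longest prefix already in the trie:
  "morneven" → 8 new (m, o, r, n, e, v, e, n)
  "runmitarosar" → 12 new (r, u, n, m, i, t, a, r, o, s, a, r)
  "dorkasar" → 8 new (d, o, r, k, a, s, a, r)
  "mornedor" → prefix "morne" already present; 3 new (d, o, r)
  "dorkarun" → prefix "dorka" already present; 3 new (r, u, n)
  "dorkafen" → prefix "dorka" already present; 3 new (f, e, n)
  "fen" → 3 new (f, e, n)
  "runmibelsar" → prefix "runmi" already present; 6 new (b, e, l, s, a, r)
  "mornetorpa" → prefix "morne" already present; 5 new (t, o, r, p, a)
  "runmigal" → prefix "runmi" already present; 3 new (g, a, l)
  "galvenmor" → 9 new (g, a, l, v, e, n, m, o, r)
  "vigallin" → 8 new (v, i, g, a, l, l, i, n)
Total nodes = 8 + 12 + 8 + 3 + 3 + 3 + 3 + 6 + 5 + 3 + 9 + 8 = 71

71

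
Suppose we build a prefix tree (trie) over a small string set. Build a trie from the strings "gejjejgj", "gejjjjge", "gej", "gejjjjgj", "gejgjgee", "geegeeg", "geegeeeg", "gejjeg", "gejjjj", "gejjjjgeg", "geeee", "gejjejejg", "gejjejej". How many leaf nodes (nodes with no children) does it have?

Leaves are exactly the stored words that no other stored word extends.
Those words: "geeee", "geegeeeg", "geegeeg", "gejgjgee", "gejjeg", "gejjejejg", "gejjejgj", "gejjjjgeg", "gejjjjgj"
Leaf count: 9

9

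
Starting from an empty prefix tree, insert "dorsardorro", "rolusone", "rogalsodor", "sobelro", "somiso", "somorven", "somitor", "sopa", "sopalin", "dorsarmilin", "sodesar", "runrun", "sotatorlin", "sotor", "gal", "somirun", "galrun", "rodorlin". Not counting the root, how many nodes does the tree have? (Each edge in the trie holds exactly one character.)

For each word, the new-node count is its length minus the longest prefix already in the trie:
  "dorsardorro" → 11 new (d, o, r, s, a, r, d, o, r, r, o)
  "rolusone" → 8 new (r, o, l, u, s, o, n, e)
  "rogalsodor" → prefix "ro" already present; 8 new (g, a, l, s, o, d, o, r)
  "sobelro" → 7 new (s, o, b, e, l, r, o)
  "somiso" → prefix "so" already present; 4 new (m, i, s, o)
  "somorven" → prefix "som" already present; 5 new (o, r, v, e, n)
  "somitor" → prefix "somi" already present; 3 new (t, o, r)
  "sopa" → prefix "so" already present; 2 new (p, a)
  "sopalin" → prefix "sopa" already present; 3 new (l, i, n)
  "dorsarmilin" → prefix "dorsar" already present; 5 new (m, i, l, i, n)
  "sodesar" → prefix "so" already present; 5 new (d, e, s, a, r)
  "runrun" → prefix "r" already present; 5 new (u, n, r, u, n)
  "sotatorlin" → prefix "so" already present; 8 new (t, a, t, o, r, l, i, n)
  "sotor" → prefix "sot" already present; 2 new (o, r)
  "gal" → 3 new (g, a, l)
  "somirun" → prefix "somi" already present; 3 new (r, u, n)
  "galrun" → prefix "gal" already present; 3 new (r, u, n)
  "rodorlin" → prefix "ro" already present; 6 new (d, o, r, l, i, n)
Total nodes = 11 + 8 + 8 + 7 + 4 + 5 + 3 + 2 + 3 + 5 + 5 + 5 + 8 + 2 + 3 + 3 + 3 + 6 = 91

91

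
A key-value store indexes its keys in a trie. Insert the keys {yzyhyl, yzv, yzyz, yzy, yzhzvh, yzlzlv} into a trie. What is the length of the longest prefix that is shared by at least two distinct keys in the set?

The deepest shared node is where two words last agree before diverging.
e.g. "yzy" and "yzyhyl" share the prefix "yzy" of length 3; no pair shares a longer one.
Longest shared-prefix length: 3

3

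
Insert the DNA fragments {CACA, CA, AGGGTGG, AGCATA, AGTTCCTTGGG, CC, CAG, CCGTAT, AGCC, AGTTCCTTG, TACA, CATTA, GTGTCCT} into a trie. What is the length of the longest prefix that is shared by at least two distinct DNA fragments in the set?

9

Equivalently: take the maximum, over all pairs, of their longest common prefix length.
e.g. "AGTTCCTTG" and "AGTTCCTTGGG" share the prefix "AGTTCCTTG" of length 9; no pair shares a longer one.
Longest shared-prefix length: 9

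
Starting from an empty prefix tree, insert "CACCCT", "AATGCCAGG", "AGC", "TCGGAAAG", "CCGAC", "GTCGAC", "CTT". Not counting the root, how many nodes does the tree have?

Trie structure (* marks end of a word):
(root)
├─ A
│  ├─ A
│  │  └─ T
│  │     └─ G
│  │        └─ C
│  │           └─ C
│  │              └─ A
│  │                 └─ G
│  │                    └─ G *
│  └─ G
│     └─ C *
├─ C
│  ├─ A
│  │  └─ C
│  │     └─ C
│  │        └─ C
│  │           └─ T *
│  ├─ C
│  │  └─ G
│  │     └─ A
│  │        └─ C *
│  └─ T
│     └─ T *
├─ G
│  └─ T
│     └─ C
│        └─ G
│           └─ A
│              └─ C *
└─ T
   └─ C
      └─ G
         └─ G
            └─ A
               └─ A
                  └─ A
                     └─ G *
Counting every labelled node above: 37.

37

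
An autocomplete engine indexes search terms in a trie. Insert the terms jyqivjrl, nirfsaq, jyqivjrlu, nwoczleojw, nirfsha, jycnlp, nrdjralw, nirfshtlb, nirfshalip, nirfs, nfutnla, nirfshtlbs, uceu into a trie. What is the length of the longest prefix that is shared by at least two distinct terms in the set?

9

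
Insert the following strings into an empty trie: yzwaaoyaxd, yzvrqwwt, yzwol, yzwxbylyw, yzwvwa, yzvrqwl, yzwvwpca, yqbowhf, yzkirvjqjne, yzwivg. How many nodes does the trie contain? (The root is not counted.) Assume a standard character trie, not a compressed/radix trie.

49

For each word, the new-node count is its length minus the longest prefix already in the trie:
  "yzwaaoyaxd" → 10 new (y, z, w, a, a, o, y, a, x, d)
  "yzvrqwwt" → prefix "yz" already present; 6 new (v, r, q, w, w, t)
  "yzwol" → prefix "yzw" already present; 2 new (o, l)
  "yzwxbylyw" → prefix "yzw" already present; 6 new (x, b, y, l, y, w)
  "yzwvwa" → prefix "yzw" already present; 3 new (v, w, a)
  "yzvrqwl" → prefix "yzvrqw" already present; 1 new (l)
  "yzwvwpca" → prefix "yzwvw" already present; 3 new (p, c, a)
  "yqbowhf" → prefix "y" already present; 6 new (q, b, o, w, h, f)
  "yzkirvjqjne" → prefix "yz" already present; 9 new (k, i, r, v, j, q, j, n, e)
  "yzwivg" → prefix "yzw" already present; 3 new (i, v, g)
Total nodes = 10 + 6 + 2 + 6 + 3 + 1 + 3 + 6 + 9 + 3 = 49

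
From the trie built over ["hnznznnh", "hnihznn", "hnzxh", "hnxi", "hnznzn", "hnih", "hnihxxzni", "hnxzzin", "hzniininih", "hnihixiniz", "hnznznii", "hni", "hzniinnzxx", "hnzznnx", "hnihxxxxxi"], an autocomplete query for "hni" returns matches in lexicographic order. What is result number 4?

hnihxxxxxi

Words with prefix "hni", in lexicographic order: "hni", "hnih", "hnihixiniz", "hnihxxxxxi", "hnihxxzni", "hnihznn"
The 4th is hnihxxxxxi.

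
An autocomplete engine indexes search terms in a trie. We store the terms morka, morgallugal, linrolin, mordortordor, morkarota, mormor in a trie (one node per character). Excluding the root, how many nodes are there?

37

Count nodes per top-level branch (shared prefixes stored once):
  'l'-branch (linrolin): 8 nodes
  'm'-branch (mordortordor, morgallugal, morka, morkarota, mormor): 29 nodes
Sum: 37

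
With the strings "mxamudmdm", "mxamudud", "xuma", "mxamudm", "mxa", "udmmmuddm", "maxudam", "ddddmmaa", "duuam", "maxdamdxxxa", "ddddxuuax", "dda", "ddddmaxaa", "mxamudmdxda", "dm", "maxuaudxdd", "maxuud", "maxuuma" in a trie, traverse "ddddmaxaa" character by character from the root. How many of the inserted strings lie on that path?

1

Traverse "ddddmaxaa" character by character; count nodes along the way that are marked as word ends.
Prefixes of the query that are stored words: "ddddmaxaa"
Count: 1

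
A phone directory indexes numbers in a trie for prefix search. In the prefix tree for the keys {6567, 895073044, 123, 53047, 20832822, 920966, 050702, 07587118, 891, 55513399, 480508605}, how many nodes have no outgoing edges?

11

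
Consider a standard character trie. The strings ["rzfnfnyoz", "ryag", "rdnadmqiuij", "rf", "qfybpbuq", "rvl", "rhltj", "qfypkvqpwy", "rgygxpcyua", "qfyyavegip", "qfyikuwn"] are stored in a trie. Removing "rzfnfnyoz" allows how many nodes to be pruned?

8

A node on "rzfnfnyoz"'s path can go only if nothing else ends at it or branches off below it.
The suffix "zfnfnyoz" (8 nodes) is used only by "rzfnfnyoz"; the node for "r" still has the child "y", so pruning stops there.
Nodes removed: 8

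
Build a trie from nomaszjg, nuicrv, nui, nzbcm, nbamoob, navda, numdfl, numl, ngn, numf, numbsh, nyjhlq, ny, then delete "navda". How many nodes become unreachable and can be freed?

After clearing the end-marker at "navda", prune upward until reaching a node still needed by another word.
The suffix "avda" (4 nodes) is used only by "navda"; the node for "n" still has the child "o", so pruning stops there.
Nodes removed: 4

4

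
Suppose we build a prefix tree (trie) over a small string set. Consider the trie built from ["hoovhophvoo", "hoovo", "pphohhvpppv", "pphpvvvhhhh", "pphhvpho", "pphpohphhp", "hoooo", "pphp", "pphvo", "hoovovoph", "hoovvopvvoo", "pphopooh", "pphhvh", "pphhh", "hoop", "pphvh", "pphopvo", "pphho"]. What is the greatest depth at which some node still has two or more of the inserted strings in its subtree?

The deepest shared node is where two words last agree before diverging.
"hoovo" and "hoovovoph" agree on "hoovo" (5 characters) before diverging; nothing deeper is shared.
Longest shared-prefix length: 5

5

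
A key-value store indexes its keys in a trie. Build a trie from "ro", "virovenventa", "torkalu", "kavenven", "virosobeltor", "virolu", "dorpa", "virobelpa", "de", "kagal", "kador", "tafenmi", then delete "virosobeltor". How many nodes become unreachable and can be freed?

A node on "virosobeltor"'s path can go only if nothing else ends at it or branches off below it.
The suffix "sobeltor" (8 nodes) is used only by "virosobeltor"; the node for "viro" still has the child "v", so pruning stops there.
Nodes removed: 8

8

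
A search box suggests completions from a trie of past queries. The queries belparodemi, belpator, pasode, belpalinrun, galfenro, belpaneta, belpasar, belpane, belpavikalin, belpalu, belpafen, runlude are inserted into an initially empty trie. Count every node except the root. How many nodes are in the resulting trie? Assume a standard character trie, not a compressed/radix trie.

59

Insert word by word; a character creates a node only if that edge doesn't already exist:
  "belparodemi" → 11 new (b, e, l, p, a, r, o, d, e, m, i)
  "belpator" → prefix "belpa" already present; 3 new (t, o, r)
  "pasode" → 6 new (p, a, s, o, d, e)
  "belpalinrun" → prefix "belpa" already present; 6 new (l, i, n, r, u, n)
  "galfenro" → 8 new (g, a, l, f, e, n, r, o)
  "belpaneta" → prefix "belpa" already present; 4 new (n, e, t, a)
  "belpasar" → prefix "belpa" already present; 3 new (s, a, r)
  "belpane" → prefix "belpane" already present; 0 new (none)
  "belpavikalin" → prefix "belpa" already present; 7 new (v, i, k, a, l, i, n)
  "belpalu" → prefix "belpal" already present; 1 new (u)
  "belpafen" → prefix "belpa" already present; 3 new (f, e, n)
  "runlude" → 7 new (r, u, n, l, u, d, e)
Total nodes = 11 + 3 + 6 + 6 + 8 + 4 + 3 + 0 + 7 + 1 + 3 + 7 = 59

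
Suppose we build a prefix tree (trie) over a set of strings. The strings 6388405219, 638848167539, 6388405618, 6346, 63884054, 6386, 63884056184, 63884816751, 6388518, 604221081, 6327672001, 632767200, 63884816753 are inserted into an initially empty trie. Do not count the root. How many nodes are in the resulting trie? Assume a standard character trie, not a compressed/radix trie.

Trace insertions, counting only characters that open a new branch:
  "6388405219" → 10 new (6, 3, 8, 8, 4, 0, 5, 2, 1, 9)
  "638848167539" → prefix "63884" already present; 7 new (8, 1, 6, 7, 5, 3, 9)
  "6388405618" → prefix "6388405" already present; 3 new (6, 1, 8)
  "6346" → prefix "63" already present; 2 new (4, 6)
  "63884054" → prefix "6388405" already present; 1 new (4)
  "6386" → prefix "638" already present; 1 new (6)
  "63884056184" → prefix "6388405618" already present; 1 new (4)
  "63884816751" → prefix "6388481675" already present; 1 new (1)
  "6388518" → prefix "6388" already present; 3 new (5, 1, 8)
  "604221081" → prefix "6" already present; 8 new (0, 4, 2, 2, 1, 0, 8, 1)
  "6327672001" → prefix "63" already present; 8 new (2, 7, 6, 7, 2, 0, 0, 1)
  "632767200" → prefix "632767200" already present; 0 new (none)
  "63884816753" → prefix "63884816753" already present; 0 new (none)
Total nodes = 10 + 7 + 3 + 2 + 1 + 1 + 1 + 1 + 3 + 8 + 8 + 0 + 0 = 45

45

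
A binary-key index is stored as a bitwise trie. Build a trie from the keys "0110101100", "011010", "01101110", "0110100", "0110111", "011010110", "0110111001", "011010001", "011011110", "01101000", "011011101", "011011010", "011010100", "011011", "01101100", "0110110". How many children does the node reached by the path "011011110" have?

0

The children of the "011011110" node are the distinct next characters among strings starting with "011011110".
No stored string extends past "011011110".
That node has 0 child edges.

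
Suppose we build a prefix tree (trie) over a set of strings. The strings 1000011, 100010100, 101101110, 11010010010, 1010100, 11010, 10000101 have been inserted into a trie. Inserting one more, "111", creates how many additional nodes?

1

Walking "111" from the root, the first 2 characters ("11") follow existing edges; "1" is the first miss.
New nodes needed: |"111"| − 2 = 3 − 2 = 1.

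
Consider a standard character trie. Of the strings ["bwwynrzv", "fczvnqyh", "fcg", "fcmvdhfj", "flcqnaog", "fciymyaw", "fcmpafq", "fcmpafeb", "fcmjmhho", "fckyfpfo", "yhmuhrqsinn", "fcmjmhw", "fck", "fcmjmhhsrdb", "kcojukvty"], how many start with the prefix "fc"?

11

Filter for entries beginning with "fc":
Matches: "fcg", "fciymyaw", "fck", "fckyfpfo", "fcmjmhho", "fcmjmhhsrdb", "fcmjmhw", "fcmpafeb", "fcmpafq", "fcmvdhfj", "fczvnqyh"
Count: 11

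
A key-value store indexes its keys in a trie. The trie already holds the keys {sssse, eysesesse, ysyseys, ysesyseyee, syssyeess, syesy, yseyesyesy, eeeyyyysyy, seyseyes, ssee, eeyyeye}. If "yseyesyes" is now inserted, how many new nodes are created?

Every character of "yseyesyes" already lies on an existing path (it is a prefix of some stored word).
No new nodes are needed: 0.

0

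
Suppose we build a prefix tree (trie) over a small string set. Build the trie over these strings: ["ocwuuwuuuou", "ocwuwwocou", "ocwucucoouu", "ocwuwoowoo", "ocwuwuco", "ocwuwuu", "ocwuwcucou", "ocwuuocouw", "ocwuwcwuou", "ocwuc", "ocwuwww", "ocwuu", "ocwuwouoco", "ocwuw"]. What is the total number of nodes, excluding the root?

52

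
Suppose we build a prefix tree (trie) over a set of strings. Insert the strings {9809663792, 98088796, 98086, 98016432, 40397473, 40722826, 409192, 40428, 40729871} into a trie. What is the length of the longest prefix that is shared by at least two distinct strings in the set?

4

Look for the deepest trie node that still has at least two words in its subtree.
"40722826" and "40729871" agree on "4072" (4 characters) before diverging; nothing deeper is shared.
Longest shared-prefix length: 4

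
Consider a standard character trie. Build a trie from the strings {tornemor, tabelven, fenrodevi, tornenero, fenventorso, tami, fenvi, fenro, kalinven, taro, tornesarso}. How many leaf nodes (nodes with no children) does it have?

A leaf is a node with no children — equivalently, the end of a word that is not a proper prefix of any other stored word.
Those words: "fenrodevi", "fenventorso", "fenvi", "kalinven", "tabelven", "tami", "taro", "tornemor", "tornenero", "tornesarso"
Leaf count: 10

10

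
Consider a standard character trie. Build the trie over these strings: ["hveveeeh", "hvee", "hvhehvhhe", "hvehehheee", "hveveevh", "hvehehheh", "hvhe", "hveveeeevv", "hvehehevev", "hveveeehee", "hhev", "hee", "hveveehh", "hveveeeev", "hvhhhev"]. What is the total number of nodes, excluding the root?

Insert word by word; a character creates a node only if that edge doesn't already exist:
  "hveveeeh" → 8 new (h, v, e, v, e, e, e, h)
  "hvee" → prefix "hve" already present; 1 new (e)
  "hvhehvhhe" → prefix "hv" already present; 7 new (h, e, h, v, h, h, e)
  "hvehehheee" → prefix "hve" already present; 7 new (h, e, h, h, e, e, e)
  "hveveevh" → prefix "hvevee" already present; 2 new (v, h)
  "hvehehheh" → prefix "hvehehhe" already present; 1 new (h)
  "hvhe" → prefix "hvhe" already present; 0 new (none)
  "hveveeeevv" → prefix "hveveee" already present; 3 new (e, v, v)
  "hvehehevev" → prefix "hveheh" already present; 4 new (e, v, e, v)
  "hveveeehee" → prefix "hveveeeh" already present; 2 new (e, e)
  "hhev" → prefix "h" already present; 3 new (h, e, v)
  "hee" → prefix "h" already present; 2 new (e, e)
  "hveveehh" → prefix "hvevee" already present; 2 new (h, h)
  "hveveeeev" → prefix "hveveeeev" already present; 0 new (none)
  "hvhhhev" → prefix "hvh" already present; 4 new (h, h, e, v)
Total nodes = 8 + 1 + 7 + 7 + 2 + 1 + 0 + 3 + 4 + 2 + 3 + 2 + 2 + 0 + 4 = 46

46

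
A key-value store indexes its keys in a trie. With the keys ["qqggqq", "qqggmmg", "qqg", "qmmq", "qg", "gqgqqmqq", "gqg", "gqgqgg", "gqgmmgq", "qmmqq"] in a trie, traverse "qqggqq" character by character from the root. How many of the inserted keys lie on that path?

2

Walk "qqggqq" from the root; an end-of-word marker is hit whenever a stored word is a prefix of "qqggqq".
Prefixes of the query that are stored words: "qqg", "qqggqq"
Count: 2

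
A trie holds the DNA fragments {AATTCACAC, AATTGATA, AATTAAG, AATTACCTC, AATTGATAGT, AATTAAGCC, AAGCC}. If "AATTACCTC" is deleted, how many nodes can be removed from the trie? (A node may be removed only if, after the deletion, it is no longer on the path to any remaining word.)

After clearing the end-marker at "AATTACCTC", prune upward until reaching a node still needed by another word.
The suffix "CCTC" (4 nodes) is used only by "AATTACCTC"; the node for "AATTA" still has the child "A", so pruning stops there.
Nodes removed: 4

4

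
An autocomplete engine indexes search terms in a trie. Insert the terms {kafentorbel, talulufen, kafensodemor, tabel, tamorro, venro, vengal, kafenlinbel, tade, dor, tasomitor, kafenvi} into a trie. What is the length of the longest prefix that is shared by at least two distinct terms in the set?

Look for the deepest trie node that still has at least two words in its subtree.
"kafenlinbel" and "kafensodemor" agree on "kafen" (5 characters) before diverging; nothing deeper is shared.
Longest shared-prefix length: 5

5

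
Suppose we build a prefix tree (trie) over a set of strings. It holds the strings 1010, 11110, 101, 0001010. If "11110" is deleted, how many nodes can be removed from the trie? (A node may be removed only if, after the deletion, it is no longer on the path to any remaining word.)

After clearing the end-marker at "11110", prune upward until reaching a node still needed by another word.
The suffix "1110" (4 nodes) is used only by "11110"; the node for "1" still has the child "0", so pruning stops there.
Nodes removed: 4

4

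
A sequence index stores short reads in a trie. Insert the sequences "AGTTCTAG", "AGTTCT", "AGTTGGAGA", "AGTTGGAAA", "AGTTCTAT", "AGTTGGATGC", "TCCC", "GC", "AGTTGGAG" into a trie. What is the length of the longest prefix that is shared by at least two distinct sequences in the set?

Look for the deepest trie node that still has at least two words in its subtree.
"AGTTGGAG" and "AGTTGGAGA" agree on "AGTTGGAG" (8 characters) before diverging; nothing deeper is shared.
Longest shared-prefix length: 8

8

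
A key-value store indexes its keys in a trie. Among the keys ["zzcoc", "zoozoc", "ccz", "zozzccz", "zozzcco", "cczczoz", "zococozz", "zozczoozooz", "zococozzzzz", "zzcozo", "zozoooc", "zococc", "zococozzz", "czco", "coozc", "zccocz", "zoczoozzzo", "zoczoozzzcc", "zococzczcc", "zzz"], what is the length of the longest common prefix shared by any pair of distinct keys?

9

Equivalently: take the maximum, over all pairs, of their longest common prefix length.
"zococozzz" and "zococozzzzz" agree on "zococozzz" (9 characters) before diverging; nothing deeper is shared.
Longest shared-prefix length: 9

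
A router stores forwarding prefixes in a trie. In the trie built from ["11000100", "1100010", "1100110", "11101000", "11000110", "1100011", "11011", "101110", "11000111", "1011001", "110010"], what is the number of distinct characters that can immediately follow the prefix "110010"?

0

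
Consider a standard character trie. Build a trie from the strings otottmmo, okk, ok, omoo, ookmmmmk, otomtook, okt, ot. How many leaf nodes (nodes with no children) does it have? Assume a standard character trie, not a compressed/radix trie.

A leaf is a node with no children — equivalently, the end of a word that is not a proper prefix of any other stored word.
Those words: "okk", "okt", "omoo", "ookmmmmk", "otomtook", "otottmmo"
Leaf count: 6

6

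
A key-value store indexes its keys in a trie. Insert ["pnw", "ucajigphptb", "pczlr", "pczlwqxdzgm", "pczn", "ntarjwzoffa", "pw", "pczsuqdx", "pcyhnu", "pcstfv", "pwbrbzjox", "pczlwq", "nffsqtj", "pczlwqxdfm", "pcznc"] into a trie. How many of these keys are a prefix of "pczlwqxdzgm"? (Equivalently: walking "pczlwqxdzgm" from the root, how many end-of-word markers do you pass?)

Traverse "pczlwqxdzgm" character by character; count nodes along the way that are marked as word ends.
Prefixes of the query that are stored words: "pczlwq", "pczlwqxdzgm"
Count: 2

2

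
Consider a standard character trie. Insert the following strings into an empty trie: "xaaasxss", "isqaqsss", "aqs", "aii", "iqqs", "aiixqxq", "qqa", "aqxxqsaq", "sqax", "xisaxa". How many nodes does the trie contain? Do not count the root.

For each word, the new-node count is its length minus the longest prefix already in the trie:
  "xaaasxss" → 8 new (x, a, a, a, s, x, s, s)
  "isqaqsss" → 8 new (i, s, q, a, q, s, s, s)
  "aqs" → 3 new (a, q, s)
  "aii" → prefix "a" already present; 2 new (i, i)
  "iqqs" → prefix "i" already present; 3 new (q, q, s)
  "aiixqxq" → prefix "aii" already present; 4 new (x, q, x, q)
  "qqa" → 3 new (q, q, a)
  "aqxxqsaq" → prefix "aq" already present; 6 new (x, x, q, s, a, q)
  "sqax" → 4 new (s, q, a, x)
  "xisaxa" → prefix "x" already present; 5 new (i, s, a, x, a)
Total nodes = 8 + 8 + 3 + 2 + 3 + 4 + 3 + 6 + 4 + 5 = 46

46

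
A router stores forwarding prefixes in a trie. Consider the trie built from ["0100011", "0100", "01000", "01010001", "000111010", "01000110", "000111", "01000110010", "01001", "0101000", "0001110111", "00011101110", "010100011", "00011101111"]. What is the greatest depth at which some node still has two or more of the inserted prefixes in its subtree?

Look for the deepest trie node that still has at least two words in its subtree.
e.g. "0001110111" and "00011101110" share the prefix "0001110111" of length 10; no pair shares a longer one.
Longest shared-prefix length: 10

10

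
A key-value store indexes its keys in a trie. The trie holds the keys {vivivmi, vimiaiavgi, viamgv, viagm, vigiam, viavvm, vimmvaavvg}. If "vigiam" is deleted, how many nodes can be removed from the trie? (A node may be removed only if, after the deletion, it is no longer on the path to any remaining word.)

A node on "vigiam"'s path can go only if nothing else ends at it or branches off below it.
The suffix "giam" (4 nodes) is used only by "vigiam"; the node for "vi" still has the child "v", so pruning stops there.
Nodes removed: 4

4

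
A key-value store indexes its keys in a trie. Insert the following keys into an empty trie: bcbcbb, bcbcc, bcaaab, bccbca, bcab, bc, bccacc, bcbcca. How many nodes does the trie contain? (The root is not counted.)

Insert word by word; a character creates a node only if that edge doesn't already exist:
  "bcbcbb" → 6 new (b, c, b, c, b, b)
  "bcbcc" → prefix "bcbc" already present; 1 new (c)
  "bcaaab" → prefix "bc" already present; 4 new (a, a, a, b)
  "bccbca" → prefix "bc" already present; 4 new (c, b, c, a)
  "bcab" → prefix "bca" already present; 1 new (b)
  "bc" → prefix "bc" already present; 0 new (none)
  "bccacc" → prefix "bcc" already present; 3 new (a, c, c)
  "bcbcca" → prefix "bcbcc" already present; 1 new (a)
Total nodes = 6 + 1 + 4 + 4 + 1 + 0 + 3 + 1 = 20

20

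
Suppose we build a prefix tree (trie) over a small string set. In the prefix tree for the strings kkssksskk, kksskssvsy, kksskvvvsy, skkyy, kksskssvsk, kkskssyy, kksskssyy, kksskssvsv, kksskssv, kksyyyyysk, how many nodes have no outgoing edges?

9

Leaves are exactly the stored words that no other stored word extends.
Those words: "kkskssyy", "kkssksskk", "kksskssvsk", "kksskssvsv", "kksskssvsy", "kksskssyy", "kksskvvvsy", "kksyyyyysk", "skkyy"
Leaf count: 9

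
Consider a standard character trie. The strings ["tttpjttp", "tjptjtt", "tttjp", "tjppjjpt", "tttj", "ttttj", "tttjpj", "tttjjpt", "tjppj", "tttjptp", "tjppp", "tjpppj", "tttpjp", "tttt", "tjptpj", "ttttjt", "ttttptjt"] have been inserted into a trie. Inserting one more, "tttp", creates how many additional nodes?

Every character of "tttp" already lies on an existing path (it is a prefix of some stored word).
No new nodes are needed: 0.

0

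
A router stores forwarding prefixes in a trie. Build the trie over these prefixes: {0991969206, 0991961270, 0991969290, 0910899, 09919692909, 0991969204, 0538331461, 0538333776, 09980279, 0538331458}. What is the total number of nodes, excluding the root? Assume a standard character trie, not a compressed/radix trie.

43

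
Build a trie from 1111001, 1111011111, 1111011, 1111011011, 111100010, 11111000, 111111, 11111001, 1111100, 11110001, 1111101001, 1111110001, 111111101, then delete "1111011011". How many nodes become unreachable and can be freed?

Walk "1111011011" from the leaf back toward the root, removing each node that no remaining word uses.
The suffix "011" (3 nodes) is used only by "1111011011"; the node for "1111011" still has the child "1", so pruning stops there.
Nodes removed: 3

3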